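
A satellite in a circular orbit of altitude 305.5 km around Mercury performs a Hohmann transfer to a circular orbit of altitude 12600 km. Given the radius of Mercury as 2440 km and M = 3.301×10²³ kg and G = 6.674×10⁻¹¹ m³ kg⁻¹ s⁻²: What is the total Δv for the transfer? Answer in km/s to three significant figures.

μ = GM = 6.674×10⁻¹¹ × 3.301×10²³ = 2.203×10¹³ m³/s².
r₁ = 2440 + 305.5 = 2745.5 km = 2.7455×10⁶ m.
r₂ = 2440 + 12600 = 15040 km = 1.5040×10⁷ m.
Transfer ellipse a_t = (r₁ + r₂)/2 = 8.893×10⁶ m.
At r₁: circular v_c1 = √(μ/r₁) = 2833 m/s; transfer-periherm v_p = √[μ(2/r₁ − 1/a_t)] = 3684 m/s.
Δv₁ = v_p − v_c1 = 851.2 m/s.
At r₂: circular v_c2 = √(μ/r₂) = 1210 m/s; transfer-apoherm v_a = √[μ(2/r₂ − 1/a_t)] = 672.5 m/s.
Δv₂ = v_c2 − v_a = 537.8 m/s.
Total Δv = Δv₁ + Δv₂ = 1389 m/s = 1.389 km/s.

Δv_total ≈ 1.39 km/s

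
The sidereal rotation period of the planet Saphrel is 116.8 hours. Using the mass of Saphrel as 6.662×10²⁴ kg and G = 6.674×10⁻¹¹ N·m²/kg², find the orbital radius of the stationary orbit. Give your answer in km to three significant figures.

r_sync ≈ 1.26×10⁵ km

μ = GM = 6.674×10⁻¹¹ × 6.662×10²⁴ = 4.446×10¹⁴ m³/s².
T = 116.8 hours = 4.205×10⁵ s.
A synchronous orbit has period T, so by Kepler's third law a = (μT²/4π²)^(1/3).
μT²/4π² = 4.446×10¹⁴ × (4.205×10⁵)² / 39.48 = 1.991×10²⁴ m³.
a = 1.258×10⁸ m = 1.2581×10⁵ km.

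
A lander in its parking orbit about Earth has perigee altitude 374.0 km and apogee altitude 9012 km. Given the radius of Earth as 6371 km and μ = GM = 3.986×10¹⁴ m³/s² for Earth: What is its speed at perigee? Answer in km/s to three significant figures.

r_p = 6371 + 374.0 = 6745.0 km = 6.7450×10⁶ m.
r_a = 6371 + 9012 = 15383 km = 1.5383×10⁷ m.
Semi-major axis a = (r_p + r_a)/2 = 11064 km = 1.106×10⁷ m.
Vis-viva: v² = μ(2/r − 1/a) = 3.986×10¹⁴ × (2.965×10⁻⁷ − 9.038×10⁻⁸) = 8.216×10⁷ m²/s².
v = 9064 m/s = 9.064 km/s.

v ≈ 9.06 km/s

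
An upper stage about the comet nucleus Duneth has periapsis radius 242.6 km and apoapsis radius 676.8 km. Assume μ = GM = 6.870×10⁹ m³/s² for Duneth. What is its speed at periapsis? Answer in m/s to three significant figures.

v ≈ 204 m/s

Semi-major axis a = (r_p + r_a)/2 = 459.70 km = 4.597×10⁵ m.
Vis-viva: v² = μ(2/r − 1/a) = 6.870×10⁹ × (8.244×10⁻⁶ − 2.175×10⁻⁶) = 4.169×10⁴ m²/s².
v = 204.2 m/s.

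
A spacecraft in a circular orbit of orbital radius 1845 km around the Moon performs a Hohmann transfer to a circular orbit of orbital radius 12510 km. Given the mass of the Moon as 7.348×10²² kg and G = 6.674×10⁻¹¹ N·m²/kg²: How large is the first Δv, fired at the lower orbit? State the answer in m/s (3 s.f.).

μ = GM = 6.674×10⁻¹¹ × 7.348×10²² = 4.904×10¹² m³/s².
r₁ = 1845 km = 1.845×10⁶ m.
r₂ = 12510 km = 1.251×10⁷ m.
Transfer ellipse a_t = (r₁ + r₂)/2 = 7.178×10⁶ m.
At r₁: circular v_c1 = √(μ/r₁) = 1630 m/s; transfer-perilune v_p = √[μ(2/r₁ − 1/a_t)] = 2152 m/s.
Δv₁ = v_p − v_c1 = 522.0 m/s.

Δv ≈ 522 m/s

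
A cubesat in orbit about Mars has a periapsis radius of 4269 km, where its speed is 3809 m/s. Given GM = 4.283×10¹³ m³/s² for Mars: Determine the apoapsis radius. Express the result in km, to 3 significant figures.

r_p = 4.269×10⁶ m.
Specific energy ε = v²/2 − μ/r = -2.779×10⁶ J/kg, so a = −μ/(2ε) = 7.707×10⁶ m.
The apsides satisfy r_p + r_a = 2a, so the apoapsis radius is 2a − r_p = 1.115×10⁷ m = 11145 km.

apoapsis radius ≈ 11100 km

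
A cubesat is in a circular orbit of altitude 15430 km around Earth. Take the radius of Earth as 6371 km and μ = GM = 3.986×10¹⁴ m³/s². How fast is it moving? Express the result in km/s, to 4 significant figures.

v ≈ 4.276 km/s

r = 6371 + 15430 = 21801 km = 2.1801×10⁷ m.
For a circular orbit v = √(μ/r) = √(3.986×10¹⁴ / 2.180×10⁷) = √(1.828×10⁷) = 4276 m/s.
That is 4.276 km/s.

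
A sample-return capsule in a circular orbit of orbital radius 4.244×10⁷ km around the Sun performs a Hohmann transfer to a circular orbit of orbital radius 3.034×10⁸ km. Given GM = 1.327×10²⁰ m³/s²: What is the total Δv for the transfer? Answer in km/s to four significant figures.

r₁ = 4.244×10⁷ km = 4.244×10¹⁰ m.
r₂ = 3.034×10⁸ km = 3.034×10¹¹ m.
Transfer ellipse a_t = (r₁ + r₂)/2 = 1.729×10¹¹ m.
At r₁: circular v_c1 = √(μ/r₁) = 55920 m/s; transfer-perihelion v_p = √[μ(2/r₁ − 1/a_t)] = 74070 m/s.
Δv₁ = v_p − v_c1 = 18150 m/s.
At r₂: circular v_c2 = √(μ/r₂) = 20910 m/s; transfer-aphelion v_a = √[μ(2/r₂ − 1/a_t)] = 10360 m/s.
Δv₂ = v_c2 − v_a = 10550 m/s.
Total Δv = Δv₁ + Δv₂ = 28700 m/s = 28.70 km/s.

Δv_total ≈ 28.70 km/s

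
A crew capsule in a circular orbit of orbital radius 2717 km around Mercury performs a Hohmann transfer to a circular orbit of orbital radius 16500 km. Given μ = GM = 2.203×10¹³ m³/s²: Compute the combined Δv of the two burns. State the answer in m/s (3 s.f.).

r₁ = 2717 km = 2.717×10⁶ m.
r₂ = 16500 km = 1.650×10⁷ m.
Transfer ellipse a_t = (r₁ + r₂)/2 = 9.608×10⁶ m.
At r₁: circular v_c1 = √(μ/r₁) = 2847 m/s; transfer-periherm v_p = √[μ(2/r₁ − 1/a_t)] = 3731 m/s.
Δv₁ = v_p − v_c1 = 883.9 m/s.
At r₂: circular v_c2 = √(μ/r₂) = 1155 m/s; transfer-apoherm v_a = √[μ(2/r₂ − 1/a_t)] = 614.4 m/s.
Δv₂ = v_c2 − v_a = 541.0 m/s.
Total Δv = Δv₁ + Δv₂ = 1425 m/s.

Δv_total ≈ 1420 m/s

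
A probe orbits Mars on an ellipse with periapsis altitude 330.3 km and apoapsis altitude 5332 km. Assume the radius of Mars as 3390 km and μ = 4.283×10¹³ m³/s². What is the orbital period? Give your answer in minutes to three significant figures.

T ≈ 248 minutes

r_p = 3390 + 330.3 = 3720.3 km = 3.7203×10⁶ m.
r_a = 3390 + 5332 = 8722.0 km = 8.7220×10⁶ m.
Semi-major axis a = (r_p + r_a)/2 = (3720.3 + 8722.0)/2 = 6221.1 km = 6.221×10⁶ m.
By Kepler's third law T = 2π√(a³/μ) = 2π × 2.371×10³ = 1.490×10⁴ s.
= 248.3 minutes.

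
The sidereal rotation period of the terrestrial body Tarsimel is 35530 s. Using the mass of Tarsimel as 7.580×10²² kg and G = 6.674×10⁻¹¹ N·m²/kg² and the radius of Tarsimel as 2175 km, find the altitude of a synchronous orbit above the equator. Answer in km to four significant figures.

h_sync ≈ 3274 km

μ = GM = 6.674×10⁻¹¹ × 7.580×10²² = 5.059×10¹² m³/s².
A synchronous orbit has period T, so by Kepler's third law a = (μT²/4π²)^(1/3).
μT²/4π² = 5.059×10¹² × (3.553×10⁴)² / 39.48 = 1.618×10²⁰ m³.
a = 5.449×10⁶ m = 5448.7 km.
Altitude h = a − R = 5448.7 − 2175 = 3273.7 km.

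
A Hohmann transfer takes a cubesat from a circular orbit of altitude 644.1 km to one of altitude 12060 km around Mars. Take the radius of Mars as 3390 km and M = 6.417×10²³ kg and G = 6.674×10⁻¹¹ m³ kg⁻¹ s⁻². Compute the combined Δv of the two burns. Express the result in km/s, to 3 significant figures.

Δv_total ≈ 1.44 km/s

μ = GM = 6.674×10⁻¹¹ × 6.417×10²³ = 4.283×10¹³ m³/s².
r₁ = 3390 + 644.1 = 4034.1 km = 4.0341×10⁶ m.
r₂ = 3390 + 12060 = 15450 km = 1.5450×10⁷ m.
Transfer ellipse a_t = (r₁ + r₂)/2 = 9.742×10⁶ m.
At r₁: circular v_c1 = √(μ/r₁) = 3258 m/s; transfer-periapsis v_p = √[μ(2/r₁ − 1/a_t)] = 4103 m/s.
Δv₁ = v_p − v_c1 = 845.0 m/s.
At r₂: circular v_c2 = √(μ/r₂) = 1665 m/s; transfer-apoapsis v_a = √[μ(2/r₂ − 1/a_t)] = 1071 m/s.
Δv₂ = v_c2 − v_a = 593.5 m/s.
Total Δv = Δv₁ + Δv₂ = 1439 m/s = 1.439 km/s.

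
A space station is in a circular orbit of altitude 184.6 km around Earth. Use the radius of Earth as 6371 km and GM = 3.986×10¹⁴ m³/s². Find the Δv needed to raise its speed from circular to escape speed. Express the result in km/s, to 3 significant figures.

r = 6371 + 184.6 = 6555.6 km = 6.5556×10⁶ m.
Circular speed v_c = √(μ/r) = 7798 m/s.
Escape speed v_esc = √(2μ/r) = √2 × v_c = 11030 m/s.
Δv = v_esc − v_c = 3230 m/s = 3.230 km/s.

Δv ≈ 3.23 km/s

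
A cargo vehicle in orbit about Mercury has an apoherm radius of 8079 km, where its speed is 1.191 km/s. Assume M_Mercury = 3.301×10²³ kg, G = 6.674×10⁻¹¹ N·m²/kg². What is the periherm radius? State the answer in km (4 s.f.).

periherm radius ≈ 2840 km

μ = GM = 6.674×10⁻¹¹ × 3.301×10²³ = 2.203×10¹³ m³/s².
r_a = 8.079×10⁶ m.
Specific energy ε = v²/2 − μ/r = -2.018×10⁶ J/kg, so a = −μ/(2ε) = 5.459×10⁶ m.
The apsides satisfy r_p + r_a = 2a, so the periherm radius is 2a − r_a = 2.840×10⁶ m = 2839.9 km.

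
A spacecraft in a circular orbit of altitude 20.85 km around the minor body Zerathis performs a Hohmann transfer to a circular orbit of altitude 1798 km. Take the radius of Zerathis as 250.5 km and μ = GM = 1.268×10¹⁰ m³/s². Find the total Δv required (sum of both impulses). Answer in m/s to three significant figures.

r₁ = 250.5 + 20.85 = 271.35 km = 2.7135×10⁵ m.
r₂ = 250.5 + 1798 = 2048.5 km = 2.0485×10⁶ m.
Transfer ellipse a_t = (r₁ + r₂)/2 = 1.160×10⁶ m.
At r₁: circular v_c1 = √(μ/r₁) = 216.2 m/s; transfer-periapsis v_p = √[μ(2/r₁ − 1/a_t)] = 287.3 m/s.
Δv₁ = v_p − v_c1 = 71.11 m/s.
At r₂: circular v_c2 = √(μ/r₂) = 78.68 m/s; transfer-apoapsis v_a = √[μ(2/r₂ − 1/a_t)] = 38.05 m/s.
Δv₂ = v_c2 − v_a = 40.62 m/s.
Total Δv = Δv₁ + Δv₂ = 111.7 m/s.

Δv_total ≈ 112 m/s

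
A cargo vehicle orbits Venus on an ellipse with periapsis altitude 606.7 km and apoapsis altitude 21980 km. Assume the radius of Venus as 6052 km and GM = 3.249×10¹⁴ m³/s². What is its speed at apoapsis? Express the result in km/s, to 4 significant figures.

v ≈ 2.109 km/s

r_p = 6052 + 606.7 = 6658.7 km = 6.6587×10⁶ m.
r_a = 6052 + 21980 = 28032 km = 2.8032×10⁷ m.
Semi-major axis a = (r_p + r_a)/2 = 17345 km = 1.735×10⁷ m.
Vis-viva: v² = μ(2/r − 1/a) = 3.249×10¹⁴ × (7.135×10⁻⁸ − 5.765×10⁻⁸) = 4.449×10⁶ m²/s².
v = 2109 m/s = 2.109 km/s.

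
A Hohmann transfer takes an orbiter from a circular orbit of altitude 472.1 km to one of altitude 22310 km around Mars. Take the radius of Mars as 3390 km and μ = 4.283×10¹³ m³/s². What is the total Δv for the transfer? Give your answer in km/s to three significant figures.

r₁ = 3390 + 472.1 = 3862.1 km = 3.8621×10⁶ m.
r₂ = 3390 + 22310 = 25700 km = 2.5700×10⁷ m.
Transfer ellipse a_t = (r₁ + r₂)/2 = 1.478×10⁷ m.
At r₁: circular v_c1 = √(μ/r₁) = 3330 m/s; transfer-periapsis v_p = √[μ(2/r₁ − 1/a_t)] = 4391 m/s.
Δv₁ = v_p − v_c1 = 1061 m/s.
At r₂: circular v_c2 = √(μ/r₂) = 1291 m/s; transfer-apoapsis v_a = √[μ(2/r₂ − 1/a_t)] = 659.9 m/s.
Δv₂ = v_c2 − v_a = 631.1 m/s.
Total Δv = Δv₁ + Δv₂ = 1692 m/s = 1.692 km/s.

Δv_total ≈ 1.69 km/s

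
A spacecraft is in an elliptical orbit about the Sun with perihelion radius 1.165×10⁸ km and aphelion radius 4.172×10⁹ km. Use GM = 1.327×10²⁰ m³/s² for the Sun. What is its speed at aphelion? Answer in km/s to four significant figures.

v ≈ 1.315 km/s

Semi-major axis a = (r_p + r_a)/2 = 2.1442×10⁹ km = 2.144×10¹² m.
Vis-viva: v² = μ(2/r − 1/a) = 1.327×10²⁰ × (4.794×10⁻¹³ − 4.664×10⁻¹³) = 1.728×10⁶ m²/s².
v = 1315 m/s = 1.315 km/s.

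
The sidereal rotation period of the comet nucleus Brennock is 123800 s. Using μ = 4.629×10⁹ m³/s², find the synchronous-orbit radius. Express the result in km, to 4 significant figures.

A synchronous orbit has period T, so by Kepler's third law a = (μT²/4π²)^(1/3).
μT²/4π² = 4.629×10⁹ × (1.238×10⁵)² / 39.48 = 1.797×10¹⁸ m³.
a = 1.216×10⁶ m = 1215.8 km.

r_sync ≈ 1216 km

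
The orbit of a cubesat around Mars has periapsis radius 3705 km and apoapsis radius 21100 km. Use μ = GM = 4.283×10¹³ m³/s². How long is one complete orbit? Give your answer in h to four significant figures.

Semi-major axis a = (r_p + r_a)/2 = (3705.0 + 21100)/2 = 12402 km = 1.240×10⁷ m.
By Kepler's third law T = 2π√(a³/μ) = 2π × 6.674×10³ = 4.193×10⁴ s.
= 11.65 h.

T ≈ 11.65 h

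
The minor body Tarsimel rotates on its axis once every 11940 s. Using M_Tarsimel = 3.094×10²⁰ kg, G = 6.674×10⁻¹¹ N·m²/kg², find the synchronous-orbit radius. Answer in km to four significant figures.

r_sync ≈ 420.9 km

μ = GM = 6.674×10⁻¹¹ × 3.094×10²⁰ = 2.065×10¹⁰ m³/s².
A synchronous orbit has period T, so by Kepler's third law a = (μT²/4π²)^(1/3).
μT²/4π² = 2.065×10¹⁰ × (1.194×10⁴)² / 39.48 = 7.457×10¹⁶ m³.
a = 4.209×10⁵ m = 420.91 km.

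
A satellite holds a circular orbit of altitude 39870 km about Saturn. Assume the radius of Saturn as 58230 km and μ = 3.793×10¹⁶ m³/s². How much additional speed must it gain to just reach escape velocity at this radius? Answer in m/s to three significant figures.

r = 58230 + 39870 = 98100 km = 9.8100×10⁷ m.
Circular speed v_c = √(μ/r) = 19660 m/s.
Escape speed v_esc = √(2μ/r) = √2 × v_c = 27810 m/s.
Δv = v_esc − v_c = 8145 m/s.

Δv ≈ 8140 m/s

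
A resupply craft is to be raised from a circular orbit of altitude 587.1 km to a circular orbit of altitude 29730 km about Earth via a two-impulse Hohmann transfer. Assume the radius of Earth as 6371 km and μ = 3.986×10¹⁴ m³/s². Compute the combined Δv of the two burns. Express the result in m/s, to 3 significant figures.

Δv_total ≈ 3670 m/s

r₁ = 6371 + 587.1 = 6958.1 km = 6.9581×10⁶ m.
r₂ = 6371 + 29730 = 36101 km = 3.6101×10⁷ m.
Transfer ellipse a_t = (r₁ + r₂)/2 = 2.153×10⁷ m.
At r₁: circular v_c1 = √(μ/r₁) = 7569 m/s; transfer-perigee v_p = √[μ(2/r₁ − 1/a_t)] = 9801 m/s.
Δv₁ = v_p − v_c1 = 2232 m/s.
At r₂: circular v_c2 = √(μ/r₂) = 3323 m/s; transfer-apogee v_a = √[μ(2/r₂ − 1/a_t)] = 1889 m/s.
Δv₂ = v_c2 − v_a = 1434 m/s.
Total Δv = Δv₁ + Δv₂ = 3666 m/s.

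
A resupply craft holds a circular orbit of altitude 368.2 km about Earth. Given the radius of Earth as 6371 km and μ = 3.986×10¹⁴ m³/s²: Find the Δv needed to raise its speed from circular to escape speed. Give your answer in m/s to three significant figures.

r = 6371 + 368.2 = 6739.2 km = 6.7392×10⁶ m.
Circular speed v_c = √(μ/r) = 7691 m/s.
Escape speed v_esc = √(2μ/r) = √2 × v_c = 10880 m/s.
Δv = v_esc − v_c = 3186 m/s.

Δv ≈ 3190 m/s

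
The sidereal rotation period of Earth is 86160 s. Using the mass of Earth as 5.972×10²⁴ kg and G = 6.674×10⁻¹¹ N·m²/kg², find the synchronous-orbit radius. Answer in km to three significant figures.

r_sync ≈ 42200 km

μ = GM = 6.674×10⁻¹¹ × 5.972×10²⁴ = 3.986×10¹⁴ m³/s².
A synchronous orbit has period T, so by Kepler's third law a = (μT²/4π²)^(1/3).
μT²/4π² = 3.986×10¹⁴ × (8.616×10⁴)² / 39.48 = 7.495×10²² m³.
a = 4.216×10⁷ m = 42162 km.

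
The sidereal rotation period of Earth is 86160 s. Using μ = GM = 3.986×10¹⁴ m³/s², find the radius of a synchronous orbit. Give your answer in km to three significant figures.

r_sync ≈ 42200 km

A synchronous orbit has period T, so by Kepler's third law a = (μT²/4π²)^(1/3).
μT²/4π² = 3.986×10¹⁴ × (8.616×10⁴)² / 39.48 = 7.495×10²² m³.
a = 4.216×10⁷ m = 42163 km.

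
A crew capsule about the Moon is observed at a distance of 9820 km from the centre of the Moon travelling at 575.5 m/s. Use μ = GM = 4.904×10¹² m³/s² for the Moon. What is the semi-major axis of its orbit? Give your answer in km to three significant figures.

r = 9.820×10⁶ m.
Specific orbital energy ε = v²/2 − μ/r = (575.5)²/2 − 4.904×10¹²/9.820×10⁶ = -3.338×10⁵ J/kg.
Since ε = −μ/(2a), a = −μ/(2ε) = 7.346×10⁶ m = 7346.0 km.

a ≈ 7350 km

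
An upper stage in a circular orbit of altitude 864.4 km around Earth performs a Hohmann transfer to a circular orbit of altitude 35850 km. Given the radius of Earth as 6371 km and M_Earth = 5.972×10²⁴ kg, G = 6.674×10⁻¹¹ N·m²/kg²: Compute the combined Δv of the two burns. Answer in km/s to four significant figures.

Δv_total ≈ 3.687 km/s

μ = GM = 6.674×10⁻¹¹ × 5.972×10²⁴ = 3.986×10¹⁴ m³/s².
r₁ = 6371 + 864.4 = 7235.4 km = 7.2354×10⁶ m.
r₂ = 6371 + 35850 = 42221 km = 4.2221×10⁷ m.
Transfer ellipse a_t = (r₁ + r₂)/2 = 2.473×10⁷ m.
At r₁: circular v_c1 = √(μ/r₁) = 7422 m/s; transfer-perigee v_p = √[μ(2/r₁ − 1/a_t)] = 9698 m/s.
Δv₁ = v_p − v_c1 = 2276 m/s.
At r₂: circular v_c2 = √(μ/r₂) = 3072 m/s; transfer-apogee v_a = √[μ(2/r₂ − 1/a_t)] = 1662 m/s.
Δv₂ = v_c2 − v_a = 1411 m/s.
Total Δv = Δv₁ + Δv₂ = 3687 m/s = 3.687 km/s.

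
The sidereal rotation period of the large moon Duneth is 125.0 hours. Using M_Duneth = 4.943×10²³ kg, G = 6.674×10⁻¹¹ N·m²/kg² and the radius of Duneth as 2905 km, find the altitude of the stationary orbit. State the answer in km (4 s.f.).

h_sync ≈ 52410 km

μ = GM = 6.674×10⁻¹¹ × 4.943×10²³ = 3.299×10¹³ m³/s².
T = 125.0 hours = 4.500×10⁵ s.
A synchronous orbit has period T, so by Kepler's third law a = (μT²/4π²)^(1/3).
μT²/4π² = 3.299×10¹³ × (4.500×10⁵)² / 39.48 = 1.692×10²³ m³.
a = 5.531×10⁷ m = 55311 km.
Altitude h = a − R = 55311 − 2905 = 52406 km.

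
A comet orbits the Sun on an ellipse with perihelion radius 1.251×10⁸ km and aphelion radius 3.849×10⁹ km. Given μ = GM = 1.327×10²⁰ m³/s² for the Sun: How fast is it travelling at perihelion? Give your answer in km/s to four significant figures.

Semi-major axis a = (r_p + r_a)/2 = 1.9870×10⁹ km = 1.987×10¹² m.
Vis-viva: v² = μ(2/r − 1/a) = 1.327×10²⁰ × (1.599×10⁻¹¹ − 5.033×10⁻¹³) = 2.055×10⁹ m²/s².
v = 45330 m/s = 45.33 km/s.

v ≈ 45.33 km/s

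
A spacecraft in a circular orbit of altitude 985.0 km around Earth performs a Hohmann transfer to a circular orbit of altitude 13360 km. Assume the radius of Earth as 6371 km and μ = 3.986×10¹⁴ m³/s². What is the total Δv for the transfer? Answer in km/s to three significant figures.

Δv_total ≈ 2.71 km/s

r₁ = 6371 + 985.0 = 7356.0 km = 7.3560×10⁶ m.
r₂ = 6371 + 13360 = 19731 km = 1.9731×10⁷ m.
Transfer ellipse a_t = (r₁ + r₂)/2 = 1.354×10⁷ m.
At r₁: circular v_c1 = √(μ/r₁) = 7361 m/s; transfer-perigee v_p = √[μ(2/r₁ − 1/a_t)] = 8885 m/s.
Δv₁ = v_p − v_c1 = 1524 m/s.
At r₂: circular v_c2 = √(μ/r₂) = 4495 m/s; transfer-apogee v_a = √[μ(2/r₂ − 1/a_t)] = 3312 m/s.
Δv₂ = v_c2 − v_a = 1182 m/s.
Total Δv = Δv₁ + Δv₂ = 2706 m/s = 2.706 km/s.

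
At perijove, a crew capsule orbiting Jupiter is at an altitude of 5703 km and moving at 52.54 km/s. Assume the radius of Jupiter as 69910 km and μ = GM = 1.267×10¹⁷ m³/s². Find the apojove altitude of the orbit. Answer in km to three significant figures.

apojove altitude ≈ 2.83×10⁵ km

r_p = 69910 + 5703 = 75613 km = 7.561×10⁷ m.
Specific energy ε = v²/2 − μ/r = -2.954×10⁸ J/kg, so a = −μ/(2ε) = 2.144×10⁸ m.
The apsides satisfy r_p + r_a = 2a, so the apojove radius is 2a − r_p = 3.533×10⁸ m = 3.5328×10⁵ km.
Apojove altitude = 3.5328×10⁵ − 69910 = 2.8337×10⁵ km.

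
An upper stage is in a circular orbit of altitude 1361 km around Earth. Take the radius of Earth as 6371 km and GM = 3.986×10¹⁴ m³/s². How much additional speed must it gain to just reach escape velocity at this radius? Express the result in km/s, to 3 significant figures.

r = 6371 + 1361 = 7732.0 km = 7.7320×10⁶ m.
Circular speed v_c = √(μ/r) = 7180 m/s.
Escape speed v_esc = √(2μ/r) = √2 × v_c = 10150 m/s.
Δv = v_esc − v_c = 2974 m/s = 2.974 km/s.

Δv ≈ 2.97 km/s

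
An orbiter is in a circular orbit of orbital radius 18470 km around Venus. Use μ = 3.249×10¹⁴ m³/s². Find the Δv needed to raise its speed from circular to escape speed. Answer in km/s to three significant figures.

Δv ≈ 1.74 km/s

r = 18470 km = 1.847×10⁷ m.
Circular speed v_c = √(μ/r) = 4194 m/s.
Escape speed v_esc = √(2μ/r) = √2 × v_c = 5931 m/s.
Δv = v_esc − v_c = 1737 m/s = 1.737 km/s.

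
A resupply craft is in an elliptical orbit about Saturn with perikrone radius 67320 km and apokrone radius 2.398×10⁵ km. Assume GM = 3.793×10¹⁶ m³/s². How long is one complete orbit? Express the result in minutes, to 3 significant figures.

Semi-major axis a = (r_p + r_a)/2 = (67320 + 2.3980×10⁵)/2 = 1.5356×10⁵ km = 1.536×10⁸ m.
By Kepler's third law T = 2π√(a³/μ) = 2π × 9.771×10³ = 6.139×10⁴ s.
= 1023 minutes.

T ≈ 1020 minutes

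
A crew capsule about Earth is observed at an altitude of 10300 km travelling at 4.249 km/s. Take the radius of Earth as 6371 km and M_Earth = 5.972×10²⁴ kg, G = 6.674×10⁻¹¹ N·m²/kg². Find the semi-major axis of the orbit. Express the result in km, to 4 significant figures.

μ = GM = 6.674×10⁻¹¹ × 5.972×10²⁴ = 3.986×10¹⁴ m³/s².
r = 6371 + 10300 = 16671 km = 1.667×10⁷ m.
Vis-viva rearranged: 1/a = 2/r − v²/μ = 1.200×10⁻⁷ − 4.530×10⁻⁸ = 7.467×10⁻⁸ m⁻¹.
a = 1.339×10⁷ m = 13392 km.

a ≈ 13390 km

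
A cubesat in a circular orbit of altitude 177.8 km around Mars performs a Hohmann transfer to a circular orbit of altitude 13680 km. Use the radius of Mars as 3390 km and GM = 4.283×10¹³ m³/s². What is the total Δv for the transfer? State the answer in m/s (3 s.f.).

Δv_total ≈ 1640 m/s

r₁ = 3390 + 177.8 = 3567.8 km = 3.5678×10⁶ m.
r₂ = 3390 + 13680 = 17070 km = 1.7070×10⁷ m.
Transfer ellipse a_t = (r₁ + r₂)/2 = 1.032×10⁷ m.
At r₁: circular v_c1 = √(μ/r₁) = 3465 m/s; transfer-periapsis v_p = √[μ(2/r₁ − 1/a_t)] = 4456 m/s.
Δv₁ = v_p − v_c1 = 991.5 m/s.
At r₂: circular v_c2 = √(μ/r₂) = 1584 m/s; transfer-apoapsis v_a = √[μ(2/r₂ − 1/a_t)] = 931.4 m/s.
Δv₂ = v_c2 − v_a = 652.6 m/s.
Total Δv = Δv₁ + Δv₂ = 1644 m/s.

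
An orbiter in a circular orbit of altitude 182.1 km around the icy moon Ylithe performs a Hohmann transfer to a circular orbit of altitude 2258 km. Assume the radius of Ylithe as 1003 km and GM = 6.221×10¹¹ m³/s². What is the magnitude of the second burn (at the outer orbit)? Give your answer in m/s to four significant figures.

Δv ≈ 117.9 m/s

r₁ = 1003 + 182.1 = 1185.1 km = 1.1851×10⁶ m.
r₂ = 1003 + 2258 = 3261.0 km = 3.2610×10⁶ m.
Transfer ellipse a_t = (r₁ + r₂)/2 = 2.223×10⁶ m.
At r₁: circular v_c1 = √(μ/r₁) = 724.5 m/s; transfer-periapsis v_p = √[μ(2/r₁ − 1/a_t)] = 877.5 m/s.
At r₂: circular v_c2 = √(μ/r₂) = 436.8 m/s; transfer-apoapsis v_a = √[μ(2/r₂ − 1/a_t)] = 318.9 m/s.
Δv₂ = v_c2 − v_a = 117.9 m/s.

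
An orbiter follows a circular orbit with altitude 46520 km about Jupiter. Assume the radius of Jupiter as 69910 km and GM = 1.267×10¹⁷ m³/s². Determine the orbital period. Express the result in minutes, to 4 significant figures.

r = 69910 + 46520 = 116430 km = 1.1643×10⁸ m.
Kepler's third law: T = 2π√(r³/μ) = 2π√((1.164×10⁸)³ / 1.267×10¹⁷).
r³/μ = 1.246×10⁷ s², so T = 2π × 3.529×10³ = 2.218×10⁴ s.
Converting: 2.218×10⁴ s ÷ 60.00 = 369.6 minutes.

T ≈ 369.6 minutes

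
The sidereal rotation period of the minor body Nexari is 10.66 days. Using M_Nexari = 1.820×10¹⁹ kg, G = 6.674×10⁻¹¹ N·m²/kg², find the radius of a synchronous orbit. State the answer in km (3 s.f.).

μ = GM = 6.674×10⁻¹¹ × 1.820×10¹⁹ = 1.215×10⁹ m³/s².
T = 10.66 days = 9.210×10⁵ s.
A synchronous orbit has period T, so by Kepler's third law a = (μT²/4π²)^(1/3).
μT²/4π² = 1.215×10⁹ × (9.210×10⁵)² / 39.48 = 2.610×10¹⁹ m³.
a = 2.966×10⁶ m = 2966.3 km.

r_sync ≈ 2970 km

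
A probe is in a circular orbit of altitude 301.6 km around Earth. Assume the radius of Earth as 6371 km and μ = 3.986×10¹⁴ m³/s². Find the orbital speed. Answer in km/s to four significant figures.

v ≈ 7.729 km/s

r = 6371 + 301.6 = 6672.6 km = 6.6726×10⁶ m.
For a circular orbit v = √(μ/r) = √(3.986×10¹⁴ / 6.673×10⁶) = √(5.974×10⁷) = 7729 m/s.
That is 7.729 km/s.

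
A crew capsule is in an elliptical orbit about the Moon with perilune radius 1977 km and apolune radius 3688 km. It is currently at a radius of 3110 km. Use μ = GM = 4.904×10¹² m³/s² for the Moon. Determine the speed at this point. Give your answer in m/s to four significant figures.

v ≈ 1193 m/s

Semi-major axis a = (r_p + r_a)/2 = 2832.5 km = 2.832×10⁶ m.
Vis-viva: v² = μ(2/r − 1/a) = 4.904×10¹² × (6.431×10⁻⁷ − 3.530×10⁻⁷) = 1.422×10⁶ m²/s².
v = 1193 m/s.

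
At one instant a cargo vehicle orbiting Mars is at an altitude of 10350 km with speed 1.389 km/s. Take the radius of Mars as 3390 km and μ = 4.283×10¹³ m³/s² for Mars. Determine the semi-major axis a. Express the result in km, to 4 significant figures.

a ≈ 9949 km

r = 3390 + 10350 = 13740 km = 1.374×10⁷ m.
Specific orbital energy ε = v²/2 − μ/r = (1389)²/2 − 4.283×10¹³/1.374×10⁷ = -2.153×10⁶ J/kg.
Since ε = −μ/(2a), a = −μ/(2ε) = 9.949×10⁶ m = 9948.8 km.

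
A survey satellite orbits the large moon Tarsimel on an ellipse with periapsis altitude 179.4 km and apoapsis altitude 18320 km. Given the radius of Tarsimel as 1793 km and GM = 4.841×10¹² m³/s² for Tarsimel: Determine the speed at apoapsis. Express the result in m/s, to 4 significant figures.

r_p = 1793 + 179.4 = 1972.4 km = 1.9724×10⁶ m.
r_a = 1793 + 18320 = 20113 km = 2.0113×10⁷ m.
Semi-major axis a = (r_p + r_a)/2 = 11043 km = 1.104×10⁷ m.
Vis-viva: v² = μ(2/r − 1/a) = 4.841×10¹² × (9.944×10⁻⁸ − 9.056×10⁻⁸) = 4.299×10⁴ m²/s².
v = 207.3 m/s.

v ≈ 207.3 m/s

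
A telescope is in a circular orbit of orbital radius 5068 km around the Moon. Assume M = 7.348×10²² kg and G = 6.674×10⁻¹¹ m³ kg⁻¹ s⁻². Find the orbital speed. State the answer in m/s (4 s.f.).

v ≈ 983.7 m/s

μ = GM = 6.674×10⁻¹¹ × 7.348×10²² = 4.904×10¹² m³/s².
r = 5068 km = 5.068×10⁶ m.
For a circular orbit v = √(μ/r) = √(4.904×10¹² / 5.068×10⁶) = √(9.677×10⁵) = 983.7 m/s.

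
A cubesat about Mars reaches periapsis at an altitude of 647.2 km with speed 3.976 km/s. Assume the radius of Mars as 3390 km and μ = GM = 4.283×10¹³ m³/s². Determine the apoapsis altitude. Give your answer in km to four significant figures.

r_p = 3390 + 647.2 = 4037.2 km = 4.037×10⁶ m.
Specific energy ε = v²/2 − μ/r = -2.705×10⁶ J/kg, so a = −μ/(2ε) = 7.918×10⁶ m.
The apsides satisfy r_p + r_a = 2a, so the apoapsis radius is 2a − r_p = 1.180×10⁷ m = 11799 km.
Apoapsis altitude = 11799 − 3390 = 8409.1 km.

apoapsis altitude ≈ 8409 km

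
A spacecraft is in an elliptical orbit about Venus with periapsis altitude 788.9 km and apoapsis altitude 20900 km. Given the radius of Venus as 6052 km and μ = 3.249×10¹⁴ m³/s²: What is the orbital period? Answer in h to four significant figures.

r_p = 6052 + 788.9 = 6840.9 km = 6.8409×10⁶ m.
r_a = 6052 + 20900 = 26952 km = 2.6952×10⁷ m.
Semi-major axis a = (r_p + r_a)/2 = (6840.9 + 26952)/2 = 16896 km = 1.690×10⁷ m.
By Kepler's third law T = 2π√(a³/μ) = 2π × 3.853×10³ = 2.421×10⁴ s.
= 6.725 h.

T ≈ 6.725 h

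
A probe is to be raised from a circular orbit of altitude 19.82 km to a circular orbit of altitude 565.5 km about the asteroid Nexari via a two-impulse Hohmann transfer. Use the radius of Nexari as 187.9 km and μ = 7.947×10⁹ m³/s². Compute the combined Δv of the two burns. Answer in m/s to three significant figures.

Δv_total ≈ 84.5 m/s

r₁ = 187.9 + 19.82 = 207.72 km = 2.0772×10⁵ m.
r₂ = 187.9 + 565.5 = 753.40 km = 7.5340×10⁵ m.
Transfer ellipse a_t = (r₁ + r₂)/2 = 4.806×10⁵ m.
At r₁: circular v_c1 = √(μ/r₁) = 195.6 m/s; transfer-periapsis v_p = √[μ(2/r₁ − 1/a_t)] = 244.9 m/s.
Δv₁ = v_p − v_c1 = 49.31 m/s.
At r₂: circular v_c2 = √(μ/r₂) = 102.7 m/s; transfer-apoapsis v_a = √[μ(2/r₂ − 1/a_t)] = 67.52 m/s.
Δv₂ = v_c2 − v_a = 35.18 m/s.
Total Δv = Δv₁ + Δv₂ = 84.49 m/s.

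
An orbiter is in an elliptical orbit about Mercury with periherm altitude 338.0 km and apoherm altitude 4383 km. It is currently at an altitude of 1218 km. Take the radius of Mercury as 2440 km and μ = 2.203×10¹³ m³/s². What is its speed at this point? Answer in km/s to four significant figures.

r_p = 2440 + 338.0 = 2778.0 km = 2.7780×10⁶ m.
r_a = 2440 + 4383 = 6823.0 km = 6.8230×10⁶ m.
r = 2440 + 1218 = 3658.0 km = 3.658×10⁶ m.
Semi-major axis a = (r_p + r_a)/2 = 4800.5 km = 4.800×10⁶ m.
Vis-viva: v² = μ(2/r − 1/a) = 2.203×10¹³ × (5.467×10⁻⁷ − 2.083×10⁻⁷) = 7.456×10⁶ m²/s².
v = 2731 m/s = 2.731 km/s.

v ≈ 2.731 km/s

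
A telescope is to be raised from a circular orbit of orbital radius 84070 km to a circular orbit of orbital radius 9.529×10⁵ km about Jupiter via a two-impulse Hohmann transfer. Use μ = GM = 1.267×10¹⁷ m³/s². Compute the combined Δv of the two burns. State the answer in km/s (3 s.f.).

r₁ = 84070 km = 8.407×10⁷ m.
r₂ = 9.529×10⁵ km = 9.529×10⁸ m.
Transfer ellipse a_t = (r₁ + r₂)/2 = 5.185×10⁸ m.
At r₁: circular v_c1 = √(μ/r₁) = 38820 m/s; transfer-perijove v_p = √[μ(2/r₁ − 1/a_t)] = 52630 m/s.
Δv₁ = v_p − v_c1 = 13810 m/s.
At r₂: circular v_c2 = √(μ/r₂) = 11530 m/s; transfer-apojove v_a = √[μ(2/r₂ − 1/a_t)] = 4643 m/s.
Δv₂ = v_c2 − v_a = 6888 m/s.
Total Δv = Δv₁ + Δv₂ = 20700 m/s = 20.70 km/s.

Δv_total ≈ 20.7 km/s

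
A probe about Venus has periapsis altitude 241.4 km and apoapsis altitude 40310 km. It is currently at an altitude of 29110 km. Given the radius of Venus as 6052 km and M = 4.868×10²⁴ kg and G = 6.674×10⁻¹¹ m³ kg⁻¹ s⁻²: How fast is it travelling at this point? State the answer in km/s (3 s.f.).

μ = GM = 6.674×10⁻¹¹ × 4.868×10²⁴ = 3.249×10¹⁴ m³/s².
r_p = 6052 + 241.4 = 6293.4 km = 6.2934×10⁶ m.
r_a = 6052 + 40310 = 46362 km = 4.6362×10⁷ m.
r = 6052 + 29110 = 35162 km = 3.516×10⁷ m.
Semi-major axis a = (r_p + r_a)/2 = 26328 km = 2.633×10⁷ m.
Vis-viva: v² = μ(2/r − 1/a) = 3.249×10¹⁴ × (5.688×10⁻⁸ − 3.798×10⁻⁸) = 6.139×10⁶ m²/s².
v = 2478 m/s = 2.478 km/s.

v ≈ 2.48 km/s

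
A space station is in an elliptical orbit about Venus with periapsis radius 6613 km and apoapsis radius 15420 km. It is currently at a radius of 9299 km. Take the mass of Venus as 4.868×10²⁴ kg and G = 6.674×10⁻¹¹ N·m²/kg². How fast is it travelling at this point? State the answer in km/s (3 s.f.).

v ≈ 6.35 km/s

μ = GM = 6.674×10⁻¹¹ × 4.868×10²⁴ = 3.249×10¹⁴ m³/s².
Semi-major axis a = (r_p + r_a)/2 = 11016 km = 1.102×10⁷ m.
Vis-viva: v² = μ(2/r − 1/a) = 3.249×10¹⁴ × (2.151×10⁻⁷ − 9.077×10⁻⁸) = 4.039×10⁷ m²/s².
v = 6355 m/s = 6.355 km/s.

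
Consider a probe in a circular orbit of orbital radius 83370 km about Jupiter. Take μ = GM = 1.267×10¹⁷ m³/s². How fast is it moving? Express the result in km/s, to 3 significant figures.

r = 83370 km = 8.337×10⁷ m.
For a circular orbit v = √(μ/r) = √(1.267×10¹⁷ / 8.337×10⁷) = √(1.520×10⁹) = 38980 m/s.
That is 38.98 km/s.

v ≈ 39.0 km/s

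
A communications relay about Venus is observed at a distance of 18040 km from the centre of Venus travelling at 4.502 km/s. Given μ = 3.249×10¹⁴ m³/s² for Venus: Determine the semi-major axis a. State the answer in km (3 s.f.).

r = 1.804×10⁷ m.
Vis-viva rearranged: 1/a = 2/r − v²/μ = 1.109×10⁻⁷ − 6.238×10⁻⁸ = 4.848×10⁻⁸ m⁻¹.
a = 2.063×10⁷ m = 20626 km.

a ≈ 20600 km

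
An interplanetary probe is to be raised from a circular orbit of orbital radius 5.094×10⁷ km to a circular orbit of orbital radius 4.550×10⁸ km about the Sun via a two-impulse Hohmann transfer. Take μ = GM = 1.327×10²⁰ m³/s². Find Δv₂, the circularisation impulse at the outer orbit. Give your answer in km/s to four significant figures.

Δv ≈ 9.414 km/s

r₁ = 5.094×10⁷ km = 5.094×10¹⁰ m.
r₂ = 4.550×10⁸ km = 4.550×10¹¹ m.
Transfer ellipse a_t = (r₁ + r₂)/2 = 2.530×10¹¹ m.
At r₁: circular v_c1 = √(μ/r₁) = 51040 m/s; transfer-perihelion v_p = √[μ(2/r₁ − 1/a_t)] = 68450 m/s.
At r₂: circular v_c2 = √(μ/r₂) = 17080 m/s; transfer-aphelion v_a = √[μ(2/r₂ − 1/a_t)] = 7663 m/s.
Δv₂ = v_c2 − v_a = 9414 m/s.
= 9.414 km/s.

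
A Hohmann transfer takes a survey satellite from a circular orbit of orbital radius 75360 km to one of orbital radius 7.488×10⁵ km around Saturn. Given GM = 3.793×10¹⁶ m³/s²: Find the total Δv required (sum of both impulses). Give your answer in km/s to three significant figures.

r₁ = 75360 km = 7.536×10⁷ m.
r₂ = 7.488×10⁵ km = 7.488×10⁸ m.
Transfer ellipse a_t = (r₁ + r₂)/2 = 4.121×10⁸ m.
At r₁: circular v_c1 = √(μ/r₁) = 22430 m/s; transfer-perikrone v_p = √[μ(2/r₁ − 1/a_t)] = 30240 m/s.
Δv₁ = v_p − v_c1 = 7807 m/s.
At r₂: circular v_c2 = √(μ/r₂) = 7117 m/s; transfer-apokrone v_a = √[μ(2/r₂ − 1/a_t)] = 3044 m/s.
Δv₂ = v_c2 − v_a = 4074 m/s.
Total Δv = Δv₁ + Δv₂ = 11880 m/s = 11.88 km/s.

Δv_total ≈ 11.9 km/s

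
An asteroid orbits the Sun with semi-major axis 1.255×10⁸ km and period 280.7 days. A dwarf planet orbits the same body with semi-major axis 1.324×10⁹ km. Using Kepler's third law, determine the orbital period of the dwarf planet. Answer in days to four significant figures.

Kepler's third law: T² ∝ a³, so T₂ = T₁ (a₂/a₁)^(3/2).
a₂/a₁ = 10.55, (a₂/a₁)^(3/2) = 34.27.
T₂ = 280.7 × 34.27 = 9619 days.

T₂ ≈ 9619 days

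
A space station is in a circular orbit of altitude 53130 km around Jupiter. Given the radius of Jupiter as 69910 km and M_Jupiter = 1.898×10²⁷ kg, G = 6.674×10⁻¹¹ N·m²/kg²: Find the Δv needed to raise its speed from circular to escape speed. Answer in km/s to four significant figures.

μ = GM = 6.674×10⁻¹¹ × 1.898×10²⁷ = 1.267×10¹⁷ m³/s².
r = 69910 + 53130 = 123040 km = 1.2304×10⁸ m.
Circular speed v_c = √(μ/r) = 32090 m/s.
Escape speed v_esc = √(2μ/r) = √2 × v_c = 45380 m/s.
Δv = v_esc − v_c = 13290 m/s = 13.29 km/s.

Δv ≈ 13.29 km/s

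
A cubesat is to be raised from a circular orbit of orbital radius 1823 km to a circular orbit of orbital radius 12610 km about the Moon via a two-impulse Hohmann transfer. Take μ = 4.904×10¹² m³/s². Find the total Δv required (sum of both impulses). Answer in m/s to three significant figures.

Δv_total ≈ 838 m/s

r₁ = 1823 km = 1.823×10⁶ m.
r₂ = 12610 km = 1.261×10⁷ m.
Transfer ellipse a_t = (r₁ + r₂)/2 = 7.216×10⁶ m.
At r₁: circular v_c1 = √(μ/r₁) = 1640 m/s; transfer-perilune v_p = √[μ(2/r₁ − 1/a_t)] = 2168 m/s.
Δv₁ = v_p − v_c1 = 527.9 m/s.
At r₂: circular v_c2 = √(μ/r₂) = 623.6 m/s; transfer-apolune v_a = √[μ(2/r₂ − 1/a_t)] = 313.4 m/s.
Δv₂ = v_c2 − v_a = 310.2 m/s.
Total Δv = Δv₁ + Δv₂ = 838.1 m/s.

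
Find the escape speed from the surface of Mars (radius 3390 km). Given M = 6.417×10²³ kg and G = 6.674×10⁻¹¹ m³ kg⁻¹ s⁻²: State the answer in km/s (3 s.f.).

v_esc ≈ 5.03 km/s

μ = GM = 6.674×10⁻¹¹ × 6.417×10²³ = 4.283×10¹³ m³/s².
r = R = 3.390×10⁶ m.
Escape speed v_esc = √(2μ/r) = √(2 × 4.283×10¹³ / 3.390×10⁶) = √(2.527×10⁷) = 5027 m/s.
= 5.027 km/s.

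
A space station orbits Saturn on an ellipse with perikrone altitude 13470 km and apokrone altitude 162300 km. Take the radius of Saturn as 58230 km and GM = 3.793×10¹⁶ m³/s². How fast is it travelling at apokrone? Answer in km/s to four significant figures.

r_p = 58230 + 13470 = 71700 km = 7.1700×10⁷ m.
r_a = 58230 + 162300 = 220530 km = 2.2053×10⁸ m.
Semi-major axis a = (r_p + r_a)/2 = 1.4612×10⁵ km = 1.461×10⁸ m.
Vis-viva: v² = μ(2/r − 1/a) = 3.793×10¹⁶ × (9.069×10⁻⁹ − 6.844×10⁻⁹) = 8.440×10⁷ m²/s².
v = 9187 m/s = 9.187 km/s.

v ≈ 9.187 km/s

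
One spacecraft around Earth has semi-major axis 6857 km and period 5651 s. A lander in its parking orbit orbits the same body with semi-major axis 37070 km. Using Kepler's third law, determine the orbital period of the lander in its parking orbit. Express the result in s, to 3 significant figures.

T₂ ≈ 71000 s

Kepler's third law: T² ∝ a³, so T₂ = T₁ (a₂/a₁)^(3/2).
a₂/a₁ = 5.406, (a₂/a₁)^(3/2) = 12.57.
T₂ = 5651 × 12.57 = 71030 s.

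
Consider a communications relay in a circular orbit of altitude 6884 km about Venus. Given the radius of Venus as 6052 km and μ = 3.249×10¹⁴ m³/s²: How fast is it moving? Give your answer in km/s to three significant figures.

v ≈ 5.01 km/s

r = 6052 + 6884 = 12936 km = 1.2936×10⁷ m.
For a circular orbit v = √(μ/r) = √(3.249×10¹⁴ / 1.294×10⁷) = √(2.512×10⁷) = 5012 m/s.
That is 5.012 km/s.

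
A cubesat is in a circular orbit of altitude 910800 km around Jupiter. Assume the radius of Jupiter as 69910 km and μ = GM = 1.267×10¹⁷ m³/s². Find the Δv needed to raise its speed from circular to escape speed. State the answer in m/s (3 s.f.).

Δv ≈ 4710 m/s

r = 69910 + 910800 = 980710 km = 9.8071×10⁸ m.
Circular speed v_c = √(μ/r) = 11370 m/s.
Escape speed v_esc = √(2μ/r) = √2 × v_c = 16070 m/s.
Δv = v_esc − v_c = 4708 m/s.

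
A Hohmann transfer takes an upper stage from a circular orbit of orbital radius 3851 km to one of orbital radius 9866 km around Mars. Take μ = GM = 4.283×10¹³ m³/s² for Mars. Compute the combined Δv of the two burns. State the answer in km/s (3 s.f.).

r₁ = 3851 km = 3.851×10⁶ m.
r₂ = 9866 km = 9.866×10⁶ m.
Transfer ellipse a_t = (r₁ + r₂)/2 = 6.858×10⁶ m.
At r₁: circular v_c1 = √(μ/r₁) = 3335 m/s; transfer-periapsis v_p = √[μ(2/r₁ − 1/a_t)] = 4000 m/s.
Δv₁ = v_p − v_c1 = 664.9 m/s.
At r₂: circular v_c2 = √(μ/r₂) = 2084 m/s; transfer-apoapsis v_a = √[μ(2/r₂ − 1/a_t)] = 1561 m/s.
Δv₂ = v_c2 − v_a = 522.3 m/s.
Total Δv = Δv₁ + Δv₂ = 1187 m/s = 1.187 km/s.

Δv_total ≈ 1.19 km/s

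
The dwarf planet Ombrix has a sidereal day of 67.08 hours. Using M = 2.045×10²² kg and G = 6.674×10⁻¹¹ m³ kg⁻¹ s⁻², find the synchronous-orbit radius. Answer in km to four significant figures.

r_sync ≈ 12630 km

μ = GM = 6.674×10⁻¹¹ × 2.045×10²² = 1.365×10¹² m³/s².
T = 67.08 hours = 2.415×10⁵ s.
A synchronous orbit has period T, so by Kepler's third law a = (μT²/4π²)^(1/3).
μT²/4π² = 1.365×10¹² × (2.415×10⁵)² / 39.48 = 2.016×10²¹ m³.
a = 1.263×10⁷ m = 12633 km.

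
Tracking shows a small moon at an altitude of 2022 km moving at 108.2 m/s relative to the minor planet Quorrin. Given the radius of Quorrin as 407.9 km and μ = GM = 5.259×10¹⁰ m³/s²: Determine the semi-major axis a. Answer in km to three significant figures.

a ≈ 1670 km

r = 407.9 + 2022 = 2429.9 km = 2.430×10⁶ m.
Specific orbital energy ε = v²/2 − μ/r = (108.2)²/2 − 5.259×10¹⁰/2.430×10⁶ = -1.579×10⁴ J/kg.
Since ε = −μ/(2a), a = −μ/(2ε) = 1.665×10⁶ m = 1665.4 km.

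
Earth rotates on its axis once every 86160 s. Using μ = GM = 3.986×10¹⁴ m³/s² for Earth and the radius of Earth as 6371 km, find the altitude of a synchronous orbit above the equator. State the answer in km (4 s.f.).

h_sync ≈ 35790 km

A synchronous orbit has period T, so by Kepler's third law a = (μT²/4π²)^(1/3).
μT²/4π² = 3.986×10¹⁴ × (8.616×10⁴)² / 39.48 = 7.495×10²² m³.
a = 4.216×10⁷ m = 42163 km.
Altitude h = a − R = 42163 − 6371 = 35792 km.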